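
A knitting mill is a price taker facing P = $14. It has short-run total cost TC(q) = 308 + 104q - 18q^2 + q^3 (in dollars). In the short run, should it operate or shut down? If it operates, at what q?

From TC, MC = TC'(q) = 104 - 36q + 3q^2 and AVC = VC/q = 104 - 18q + q^2.
The AVC parabola has its vertex at q = 18/2 = 9, where AVC = 104 - 18·9 + 9^2 = $23.
Since P = $14 < min AVC = $23, price fails to cover variable cost at any output.
Best response: produce nothing and absorb the $308 fixed cost.

Shut down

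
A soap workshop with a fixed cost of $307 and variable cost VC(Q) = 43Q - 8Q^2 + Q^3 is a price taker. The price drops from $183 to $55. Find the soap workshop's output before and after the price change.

MC = 43 - 16Q + 3Q^2; the shutdown threshold is min AVC = $27 (at Q = 4).
With P = $183 above the shutdown price, P = MC gives Q = 10.
At P = $55 ≥ min AVC, set P = MC: Q = 6. The firm stays open but cuts output.

Output falls from 10 to 6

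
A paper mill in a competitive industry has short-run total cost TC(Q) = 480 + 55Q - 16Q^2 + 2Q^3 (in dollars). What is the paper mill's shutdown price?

$23 per unit

The shutdown price is the minimum of AVC. VC = 55Q - 16Q^2 + 2Q^3, so AVC = 55 - 16Q + 2Q^2.
dAVC/dQ = -16 + 4Q = 0 gives Q = 4. min AVC = 55 - 16·4 + 2·4^2 = 23.
For P < $23 the firm produces nothing.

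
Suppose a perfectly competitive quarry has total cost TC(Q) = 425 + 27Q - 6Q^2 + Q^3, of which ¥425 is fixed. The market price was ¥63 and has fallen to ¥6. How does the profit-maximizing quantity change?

Output falls from 6 to 0 (the firm shuts down)

MC = 27 - 12Q + 3Q^2; the shutdown threshold is min AVC = ¥18 (at Q = 3).
With P = ¥63 above the shutdown price, P = MC gives Q = 6.
At P = ¥6 < min AVC = ¥18, price no longer covers variable cost at any output, so the firm shuts down: Q = 0.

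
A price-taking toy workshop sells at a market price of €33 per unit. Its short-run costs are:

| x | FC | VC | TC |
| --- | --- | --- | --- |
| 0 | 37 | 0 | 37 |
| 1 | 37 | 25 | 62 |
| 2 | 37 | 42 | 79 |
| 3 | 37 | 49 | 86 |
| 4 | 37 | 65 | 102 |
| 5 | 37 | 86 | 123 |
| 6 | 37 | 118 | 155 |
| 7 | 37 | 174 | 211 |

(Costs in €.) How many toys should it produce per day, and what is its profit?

x = 6; profit = €43

Compute π = P·x − TC at each output: x=0: -37; x=1: -29; x=2: -13; x=3: 13; x=4: 30; x=5: 42; x=6: 43; x=7: 20.
Profit is maximized at x = 6. AVC there is 118/6 = €19.67 ≤ P, so producing beats shutting down (which would give -€37).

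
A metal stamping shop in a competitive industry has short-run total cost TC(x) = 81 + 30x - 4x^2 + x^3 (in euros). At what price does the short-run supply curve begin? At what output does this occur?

The shutdown price is the minimum of AVC. VC = 30x - 4x^2 + x^3, so AVC = 30 - 4x + x^2.
At the minimum of AVC, MC = AVC. MC = 30 - 8x + 3x^2; setting MC = AVC gives 2x^2 - 4x = 0, so x = 2. min AVC = 26.
So the shutdown price is €26.

€26 per unit, at x = 2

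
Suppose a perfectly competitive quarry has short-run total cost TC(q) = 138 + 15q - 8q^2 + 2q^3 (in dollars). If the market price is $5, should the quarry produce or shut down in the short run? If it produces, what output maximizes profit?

Shut down

From TC, MC = TC'(q) = 15 - 16q + 6q^2 and AVC = VC/q = 15 - 8q + 2q^2.
The AVC parabola has its vertex at q = 8/4 = 2, where AVC = 15 - 8·2 + 2·2^2 = $7.
Since P = $5 < min AVC = $7, price fails to cover variable cost at any output.
Shutting down limits the loss to fixed cost, $138.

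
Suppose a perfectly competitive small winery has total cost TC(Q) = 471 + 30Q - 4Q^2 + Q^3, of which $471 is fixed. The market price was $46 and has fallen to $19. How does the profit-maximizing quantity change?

MC = 30 - 8Q + 3Q^2; the shutdown threshold is min AVC = $26 (at Q = 2).
With P = $46 above the shutdown price, P = MC gives Q = 4.
At P = $19 < min AVC = $26, price no longer covers variable cost at any output, so the firm shuts down: Q = 0.

Output falls from 4 to 0 (the firm shuts down)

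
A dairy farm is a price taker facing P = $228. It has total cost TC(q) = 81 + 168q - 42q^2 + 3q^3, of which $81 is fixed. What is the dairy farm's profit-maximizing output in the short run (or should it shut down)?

Produce at q = 10

Strip out fixed cost: VC = 168q - 42q^2 + 3q^3. Then AVC = 168 - 42q + 3q^2 and MC = 168 - 84q + 9q^2.
AVC is minimized where dAVC/dq = -42 + 6q = 0, at q = 7; min AVC = 168 - 42·7 + 3·7^2 = $21.
Because $228 ≥ $21, revenue can cover variable cost; the firm operates.
Set P = MC: 228 = 168 - 84q + 9q^2 → -60 - 84q + 9q^2 = 0. The roots are q = -2/3 and q = 10; the profit-maximizing output is on the rising part of MC, so q* = 10.
Check: AVC at q = 10 is $48 ≤ P, so revenue covers variable cost.
Profit = P·q − TC = 228·10 − 561 = $1719.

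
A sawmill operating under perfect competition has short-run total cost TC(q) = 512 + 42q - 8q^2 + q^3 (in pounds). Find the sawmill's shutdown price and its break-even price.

Shutdown price = min AVC. AVC = 42 - 8q + q^2, with vertex at q = 4 and minimum £26.
ATC = 512/q + 42 - 8q + q^2. Setting dATC/dq = −512/q^2 − 8 + 2q = 0 gives q = 8 (since 2·8^3 − 8·8^2 = 512).
min ATC = 512/8 + 42 − 8·8 + 8^2 = £106. That is the break-even price.
For £26 ≤ P < £106 the firm produces at a loss; below £26 it shuts down.

Shutdown price = £26; break-even price = £106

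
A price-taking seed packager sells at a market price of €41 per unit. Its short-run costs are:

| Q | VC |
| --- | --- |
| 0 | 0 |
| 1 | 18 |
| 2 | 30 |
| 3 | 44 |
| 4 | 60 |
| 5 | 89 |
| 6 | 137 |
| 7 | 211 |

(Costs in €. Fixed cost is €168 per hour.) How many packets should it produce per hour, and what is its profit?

Compute π = P·Q − TC at each output: Q=0: -168; Q=1: -145; Q=2: -116; Q=3: -89; Q=4: -64; Q=5: -52; Q=6: -59; Q=7: -92.
Profit is maximized at Q = 5. AVC there is 89/5 = €17.80 ≤ P, so producing beats shutting down (which would give -€168).

Q = 5; profit = -€52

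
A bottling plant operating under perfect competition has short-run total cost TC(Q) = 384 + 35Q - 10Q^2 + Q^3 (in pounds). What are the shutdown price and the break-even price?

Shutdown price = £10; break-even price = £67

Shutdown price = min AVC. AVC = 35 - 10Q + Q^2, with vertex at Q = 5 and minimum £10.
ATC = 384/Q + 35 - 10Q + Q^2. Setting dATC/dQ = −384/Q^2 − 10 + 2Q = 0 gives Q = 8 (since 2·8^3 − 10·8^2 = 384).
min ATC = 384/8 + 35 − 10·8 + 8^2 = £67. That is the break-even price.
Between these two prices the firm operates at a loss; above £67 it earns a profit.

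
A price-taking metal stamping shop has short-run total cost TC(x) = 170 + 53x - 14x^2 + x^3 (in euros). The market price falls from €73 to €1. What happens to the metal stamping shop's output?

Output falls from 10 to 0 (the firm shuts down)

AVC = 53 - 14x + x^2, minimized at x = 7 where min AVC = €4. MC = 53 - 28x + 3x^2.
With P = €73 above the shutdown price, P = MC gives x = 10.
At P = €1 < min AVC = €4, price no longer covers variable cost at any output, so the firm shuts down: x = 0.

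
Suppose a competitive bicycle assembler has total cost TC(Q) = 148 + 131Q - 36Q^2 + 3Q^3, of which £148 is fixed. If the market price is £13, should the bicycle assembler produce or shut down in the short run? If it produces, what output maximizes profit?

From TC, MC = TC'(Q) = 131 - 72Q + 9Q^2 and AVC = VC/Q = 131 - 36Q + 3Q^2.
The AVC parabola has its vertex at Q = 36/6 = 6, where AVC = 131 - 36·6 + 3·6^2 = £23.
P = £13 lies below min AVC = £23; no output level covers variable cost.
Best response: produce nothing and absorb the £148 fixed cost.

Shut down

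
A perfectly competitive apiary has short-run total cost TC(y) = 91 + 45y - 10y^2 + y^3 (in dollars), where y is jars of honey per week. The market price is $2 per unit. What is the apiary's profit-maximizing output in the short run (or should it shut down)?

Shut down

Variable cost is VC = 45y - 10y^2 + y^3, so AVC = VC/y = 45 - 10y + y^2 and MC = dTC/dy = 45 - 20y + 3y^2.
The AVC parabola has its vertex at y = 10/2 = 5, where AVC = 45 - 10·5 + 5^2 = $20.
With P < min AVC ($2 < $20), every unit sold adds to the loss.
The firm minimizes its loss by shutting down and losing only its fixed cost of $91.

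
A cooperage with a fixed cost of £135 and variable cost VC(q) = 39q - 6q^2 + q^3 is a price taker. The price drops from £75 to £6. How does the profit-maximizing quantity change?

Output falls from 6 to 0 (the firm shuts down)

AVC = 39 - 6q + q^2, minimized at q = 3 where min AVC = £30. MC = 39 - 12q + 3q^2.
With P = £75 above the shutdown price, P = MC gives q = 6.
At P = £6 < min AVC = £30, price no longer covers variable cost at any output, so the firm shuts down: q = 0.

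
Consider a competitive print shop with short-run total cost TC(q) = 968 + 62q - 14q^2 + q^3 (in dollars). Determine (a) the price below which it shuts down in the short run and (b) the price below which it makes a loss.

Shutdown price = $13; break-even price = $117

Shutdown price = min AVC. AVC = 62 - 14q + q^2, with vertex at q = 7 and minimum $13.
ATC = 968/q + 62 - 14q + q^2. Setting dATC/dq = −968/q^2 − 14 + 2q = 0 gives q = 11 (since 2·11^3 − 14·11^2 = 968).
min ATC = 968/11 + 62 − 14·11 + 11^2 = $117. That is the break-even price.
For $13 ≤ P < $117 the firm produces at a loss; below $13 it shuts down.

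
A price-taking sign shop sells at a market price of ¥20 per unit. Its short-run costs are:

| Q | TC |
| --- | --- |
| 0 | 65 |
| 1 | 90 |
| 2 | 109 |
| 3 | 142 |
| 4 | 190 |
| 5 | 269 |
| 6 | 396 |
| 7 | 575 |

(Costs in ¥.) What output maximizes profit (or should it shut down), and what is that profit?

Compute π = P·Q − TC at each output: Q=0: -65; Q=1: -70; Q=2: -69; Q=3: -82; Q=4: -110; Q=5: -169; Q=6: -276; Q=7: -435.
Profit is highest at Q = 0. Equivalently, the lowest AVC in the table is 44/2 ≈ ¥22 at Q = 2, and P = ¥20 falls below it — price never covers variable cost, so the firm shuts down and loses only its fixed cost.

Q = 0 (shut down); profit = -¥65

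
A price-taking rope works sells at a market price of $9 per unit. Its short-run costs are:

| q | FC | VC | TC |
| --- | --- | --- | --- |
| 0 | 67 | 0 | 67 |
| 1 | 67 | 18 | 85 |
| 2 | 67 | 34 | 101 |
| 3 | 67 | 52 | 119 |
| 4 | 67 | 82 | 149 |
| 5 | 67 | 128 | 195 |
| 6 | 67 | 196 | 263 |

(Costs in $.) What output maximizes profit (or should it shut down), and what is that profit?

Compute π = P·q − TC at each output: q=0: -67; q=1: -76; q=2: -83; q=3: -92; q=4: -113; q=5: -150; q=6: -209.
Profit is highest at q = 0. Equivalently, the lowest AVC in the table is 34/2 ≈ $17 at q = 2, and P = $9 falls below it — price never covers variable cost, so the firm shuts down and loses only its fixed cost.

q = 0 (shut down); profit = -$67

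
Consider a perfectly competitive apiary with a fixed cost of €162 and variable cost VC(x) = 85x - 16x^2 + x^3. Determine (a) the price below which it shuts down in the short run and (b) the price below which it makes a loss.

Shutdown price = €21; break-even price = €40

AVC = 85 - 16x + x^2; minimized at x = 8, giving min AVC = €21. That is the shutdown price.
ATC = 162/x + 85 - 16x + x^2. Setting dATC/dx = −162/x^2 − 16 + 2x = 0 gives x = 9 (since 2·9^3 − 16·9^2 = 162).
min ATC = 162/9 + 85 − 16·9 + 9^2 = €40. That is the break-even price.
Between these two prices the firm operates at a loss; above €40 it earns a profit.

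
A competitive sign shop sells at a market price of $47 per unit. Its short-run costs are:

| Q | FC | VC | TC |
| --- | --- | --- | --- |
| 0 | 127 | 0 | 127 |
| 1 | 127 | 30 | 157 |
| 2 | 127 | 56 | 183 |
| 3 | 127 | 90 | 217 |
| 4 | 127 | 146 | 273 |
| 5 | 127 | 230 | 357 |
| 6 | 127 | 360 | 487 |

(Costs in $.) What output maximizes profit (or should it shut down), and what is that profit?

Compute π = P·Q − TC at each output: Q=0: -127; Q=1: -110; Q=2: -89; Q=3: -76; Q=4: -85; Q=5: -122; Q=6: -205.
Profit is maximized at Q = 3. AVC there is 90/3 = $30 ≤ P, so producing beats shutting down (which would give -$127).

Q = 3; profit = -$76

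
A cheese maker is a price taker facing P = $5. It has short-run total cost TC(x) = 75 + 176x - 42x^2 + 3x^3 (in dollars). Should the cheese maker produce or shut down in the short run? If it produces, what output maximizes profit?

Strip out fixed cost: VC = 176x - 42x^2 + 3x^3. Then AVC = 176 - 42x + 3x^2 and MC = 176 - 84x + 9x^2.
AVC hits its minimum where MC = AVC, at x = 7, giving min AVC = 176 - 42·7 + 3·7^2 = $29.
With P < min AVC ($5 < $29), every unit sold adds to the loss.
Best response: produce nothing and absorb the $75 fixed cost.

Shut down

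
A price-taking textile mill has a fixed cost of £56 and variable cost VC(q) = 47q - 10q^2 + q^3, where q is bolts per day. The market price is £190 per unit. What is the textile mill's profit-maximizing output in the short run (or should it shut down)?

Produce at q = 11

Strip out fixed cost: VC = 47q - 10q^2 + q^3. Then AVC = 47 - 10q + q^2 and MC = 47 - 20q + 3q^2.
AVC is minimized where dAVC/dq = -10 + 2q = 0, at q = 5; min AVC = 47 - 10·5 + 5^2 = £22.
Because £190 ≥ £22, revenue can cover variable cost; the firm operates.
Solving P = MC: -143 - 20q + 3q^2 = 0 ⇒ q = -13/3 or 11. On the upward-sloping branch, q* = 11.
Check: AVC at q = 11 is £58 ≤ P, so revenue covers variable cost.
Profit = P·q − TC = 190·11 − 694 = £1396.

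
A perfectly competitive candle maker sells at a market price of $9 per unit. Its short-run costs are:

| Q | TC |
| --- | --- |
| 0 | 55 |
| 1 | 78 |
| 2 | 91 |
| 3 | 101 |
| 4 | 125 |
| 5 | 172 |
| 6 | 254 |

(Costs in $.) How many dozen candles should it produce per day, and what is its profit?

Q = 0 (shut down); profit = -$55

Profit at each row (π = 9Q − TC): Q=0: -55; Q=1: -69; Q=2: -73; Q=3: -74; Q=4: -89; Q=5: -127; Q=6: -200.
Profit is highest at Q = 0. Equivalently, the lowest AVC in the table is 46/3 ≈ $15.33 at Q = 3, and P = $9 falls below it — price never covers variable cost, so the firm shuts down and loses only its fixed cost.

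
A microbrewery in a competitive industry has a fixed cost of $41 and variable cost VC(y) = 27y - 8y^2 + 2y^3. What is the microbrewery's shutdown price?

$19 per unit

Short-run supply begins at min AVC. From VC = 27y - 8y^2 + 2y^3, AVC = 27 - 8y + 2y^2.
At the minimum of AVC, MC = AVC. MC = 27 - 16y + 6y^2; setting MC = AVC gives 4y^2 - 8y = 0, so y = 2. min AVC = 19.
So the shutdown price is $19.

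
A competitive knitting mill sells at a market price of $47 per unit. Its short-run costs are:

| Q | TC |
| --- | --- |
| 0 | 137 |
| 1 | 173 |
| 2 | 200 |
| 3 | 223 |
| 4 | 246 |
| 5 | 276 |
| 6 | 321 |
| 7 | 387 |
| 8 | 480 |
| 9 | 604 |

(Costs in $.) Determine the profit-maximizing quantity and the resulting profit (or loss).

Tabulate TR − TC: Q=0: -137; Q=1: -126; Q=2: -106; Q=3: -82; Q=4: -58; Q=5: -41; Q=6: -39; Q=7: -58; Q=8: -104; Q=9: -181.
Profit is maximized at Q = 6. AVC there is 184/6 = $30.67 ≤ P, so producing beats shutting down (which would give -$137).

Q = 6; profit = -$39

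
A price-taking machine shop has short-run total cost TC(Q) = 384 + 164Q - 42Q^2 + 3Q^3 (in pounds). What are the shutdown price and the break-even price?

Shutdown price = min AVC. AVC = 164 - 42Q + 3Q^2, with vertex at Q = 7 and minimum £17.
ATC = 384/Q + 164 - 42Q + 3Q^2. Setting dATC/dQ = −384/Q^2 − 42 + 6Q = 0 gives Q = 8 (since 6·8^3 − 42·8^2 = 384).
min ATC = 384/8 + 164 − 42·8 + 3·8^2 = £68. That is the break-even price.
Between these two prices the firm operates at a loss; above £68 it earns a profit.

Shutdown price = £17; break-even price = £68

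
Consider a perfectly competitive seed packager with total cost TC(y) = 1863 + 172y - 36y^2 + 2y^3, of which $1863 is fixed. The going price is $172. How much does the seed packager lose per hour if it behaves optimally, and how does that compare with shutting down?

AVC = 172 - 36y + 2y^2; min AVC = $10 at y = 9. Since P = $172 ≥ min AVC, the firm produces.
MC = 172 - 72y + 6y^2. Setting P = MC and taking the root on the rising branch gives y* = 12.
TR = 172·12 = 2064. TC = 1863 + 336 = 2199. Profit = 2064 − 2199 = -$135.
By producing, the firm covers all variable cost plus $1728 of fixed cost; shutting down would lose the full $1863.

Profit = -$135 at y = 12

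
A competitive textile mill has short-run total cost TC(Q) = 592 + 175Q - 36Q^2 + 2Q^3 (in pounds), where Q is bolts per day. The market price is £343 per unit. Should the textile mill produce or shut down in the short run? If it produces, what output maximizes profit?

Produce at Q = 14

Strip out fixed cost: VC = 175Q - 36Q^2 + 2Q^3. Then AVC = 175 - 36Q + 2Q^2 and MC = 175 - 72Q + 6Q^2.
The AVC parabola has its vertex at Q = 36/4 = 9, where AVC = 175 - 36·9 + 2·9^2 = £13.
Because £343 ≥ £13, revenue can cover variable cost; the firm operates.
Set P = MC: 343 = 175 - 72Q + 6Q^2 → -168 - 72Q + 6Q^2 = 0. The roots are Q = -2 and Q = 14; the profit-maximizing output is on the rising part of MC, so Q* = 14.
Check: AVC at Q = 14 is £63 ≤ P, so revenue covers variable cost.
Profit = P·Q − TC = 343·14 − 1474 = £3328.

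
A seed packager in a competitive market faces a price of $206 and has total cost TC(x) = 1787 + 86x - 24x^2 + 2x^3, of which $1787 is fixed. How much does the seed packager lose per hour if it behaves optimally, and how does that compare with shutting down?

AVC = 86 - 24x + 2x^2 has its minimum $14 at x = 6; price $206 clears that bar, so the firm operates.
With MC = 86 - 48x + 6x^2, P = MC on the upward-sloping part at x* = 10.
TR = 206·10 = 2060. TC = 1787 + 460 = 2247. Profit = 2060 − 2247 = -$187.
That loss of $187 beats the $1787 the firm would lose by shutting down; producing recovers $1600 of fixed cost.

Profit = -$187 at x = 10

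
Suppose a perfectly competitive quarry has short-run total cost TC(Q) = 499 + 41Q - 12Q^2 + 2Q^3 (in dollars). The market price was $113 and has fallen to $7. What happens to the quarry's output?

Output falls from 6 to 0 (the firm shuts down)

AVC = 41 - 12Q + 2Q^2, minimized at Q = 3 where min AVC = $23. MC = 41 - 24Q + 6Q^2.
With P = $113 above the shutdown price, P = MC gives Q = 6.
At P = $7 < min AVC = $23, price no longer covers variable cost at any output, so the firm shuts down: Q = 0.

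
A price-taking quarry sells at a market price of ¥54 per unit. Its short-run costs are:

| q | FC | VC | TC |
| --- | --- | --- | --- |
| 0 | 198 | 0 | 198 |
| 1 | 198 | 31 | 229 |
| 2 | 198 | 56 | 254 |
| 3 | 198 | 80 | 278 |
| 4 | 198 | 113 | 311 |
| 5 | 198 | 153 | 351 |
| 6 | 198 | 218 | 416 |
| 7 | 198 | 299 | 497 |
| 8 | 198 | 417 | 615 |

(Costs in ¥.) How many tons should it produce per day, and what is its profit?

q = 5; profit = -¥81

Profit at each row (π = 54q − TC): q=0: -198; q=1: -175; q=2: -146; q=3: -116; q=4: -95; q=5: -81; q=6: -92; q=7: -119; q=8: -183.
Profit is maximized at q = 5. AVC there is 153/5 = ¥30.60 ≤ P, so producing beats shutting down (which would give -¥198).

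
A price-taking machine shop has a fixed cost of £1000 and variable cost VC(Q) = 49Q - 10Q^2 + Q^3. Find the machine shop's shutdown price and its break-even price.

Shutdown price = £24; break-even price = £149

Shutdown price = min AVC. AVC = 49 - 10Q + Q^2, with vertex at Q = 5 and minimum £24.
ATC = 1000/Q + 49 - 10Q + Q^2. Setting dATC/dQ = −1000/Q^2 − 10 + 2Q = 0 gives Q = 10 (since 2·10^3 − 10·10^2 = 1000).
min ATC = 1000/10 + 49 − 10·10 + 10^2 = £149. That is the break-even price.
For £24 ≤ P < £149 the firm produces at a loss; below £24 it shuts down.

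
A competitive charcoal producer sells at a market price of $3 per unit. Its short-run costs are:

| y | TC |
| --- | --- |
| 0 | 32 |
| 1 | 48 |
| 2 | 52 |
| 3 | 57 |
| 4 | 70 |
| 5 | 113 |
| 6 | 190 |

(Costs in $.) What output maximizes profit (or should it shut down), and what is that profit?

Compute π = P·y − TC at each output: y=0: -32; y=1: -45; y=2: -46; y=3: -48; y=4: -58; y=5: -98; y=6: -172.
Profit is highest at y = 0. Equivalently, the lowest AVC in the table is 25/3 ≈ $8.33 at y = 3, and P = $3 falls below it — price never covers variable cost, so the firm shuts down and loses only its fixed cost.

y = 0 (shut down); profit = -$32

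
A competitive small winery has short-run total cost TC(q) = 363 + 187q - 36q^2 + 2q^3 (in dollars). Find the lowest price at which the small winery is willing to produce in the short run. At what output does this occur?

The firm shuts down when price falls below the minimum of average variable cost. AVC = VC/q = 187 - 36q + 2q^2.
dAVC/dq = -36 + 4q = 0 gives q = 9. min AVC = 187 - 36·9 + 2·9^2 = 25.
The firm shuts down for any P below $25.

$25 per unit, at q = 9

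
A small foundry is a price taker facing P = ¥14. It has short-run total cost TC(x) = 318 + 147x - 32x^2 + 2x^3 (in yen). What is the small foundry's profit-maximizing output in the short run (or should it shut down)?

Shut down

From TC, MC = TC'(x) = 147 - 64x + 6x^2 and AVC = VC/x = 147 - 32x + 2x^2.
AVC is minimized where dAVC/dx = -32 + 4x = 0, at x = 8; min AVC = 147 - 32·8 + 2·8^2 = ¥19.
P = ¥14 lies below min AVC = ¥19; no output level covers variable cost.
Shutting down limits the loss to fixed cost, ¥318.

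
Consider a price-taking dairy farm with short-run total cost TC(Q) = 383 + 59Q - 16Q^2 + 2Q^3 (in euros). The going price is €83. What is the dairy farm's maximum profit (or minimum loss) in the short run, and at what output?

AVC = 59 - 16Q + 2Q^2; min AVC = €27 at Q = 4. Since P = €83 ≥ min AVC, the firm produces.
MC = 59 - 32Q + 6Q^2. Setting P = MC and taking the root on the rising branch gives Q* = 6.
TR = 83·6 = 498. TC = 383 + 210 = 593. Profit = 498 − 593 = -€95.
That loss of €95 beats the €383 the firm would lose by shutting down; producing recovers €288 of fixed cost.

Profit = -€95 at Q = 6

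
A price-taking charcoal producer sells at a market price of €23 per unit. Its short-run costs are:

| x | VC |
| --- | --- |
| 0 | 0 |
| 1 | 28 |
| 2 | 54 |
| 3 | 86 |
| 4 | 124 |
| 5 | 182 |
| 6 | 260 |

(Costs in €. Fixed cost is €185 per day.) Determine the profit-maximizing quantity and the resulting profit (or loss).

Tabulate TR − TC: x=0: -185; x=1: -190; x=2: -193; x=3: -202; x=4: -217; x=5: -252; x=6: -307.
Profit is highest at x = 0. Equivalently, the lowest AVC in the table is 54/2 ≈ €27 at x = 2, and P = €23 falls below it — price never covers variable cost, so the firm shuts down and loses only its fixed cost.

x = 0 (shut down); profit = -€185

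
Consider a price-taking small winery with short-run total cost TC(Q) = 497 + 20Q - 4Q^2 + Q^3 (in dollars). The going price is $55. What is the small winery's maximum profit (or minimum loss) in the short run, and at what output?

Profit = -$347 at Q = 5

AVC = 20 - 4Q + Q^2; min AVC = $16 at Q = 2. Since P = $55 ≥ min AVC, the firm produces.
With MC = 20 - 8Q + 3Q^2, P = MC on the upward-sloping part at Q* = 5.
TR = 55·5 = 275. TC = 497 + 125 = 622. Profit = 275 − 622 = -$347.
Shutting down would mean losing the fixed cost of $497, so operating at a loss of $347 is better by $150.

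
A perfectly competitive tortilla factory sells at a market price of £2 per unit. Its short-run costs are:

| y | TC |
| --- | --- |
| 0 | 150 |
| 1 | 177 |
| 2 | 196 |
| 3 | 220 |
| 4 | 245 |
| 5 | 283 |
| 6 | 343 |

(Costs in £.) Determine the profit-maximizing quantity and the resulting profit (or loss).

y = 0 (shut down); profit = -£150

Tabulate TR − TC: y=0: -150; y=1: -175; y=2: -192; y=3: -214; y=4: -237; y=5: -273; y=6: -331.
Profit is highest at y = 0. Equivalently, the lowest AVC in the table is 46/2 ≈ £23 at y = 2, and P = £2 falls below it — price never covers variable cost, so the firm shuts down and loses only its fixed cost.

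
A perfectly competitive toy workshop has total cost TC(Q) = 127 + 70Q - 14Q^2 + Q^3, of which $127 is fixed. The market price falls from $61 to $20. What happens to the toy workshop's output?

Output falls from 9 to 0 (the firm shuts down)

MC = 70 - 28Q + 3Q^2; the shutdown threshold is min AVC = $21 (at Q = 7).
At P = $61 ≥ min AVC, set P = MC on the rising branch: Q = 9.
At P = $20 < min AVC = $21, price no longer covers variable cost at any output, so the firm shuts down: Q = 0.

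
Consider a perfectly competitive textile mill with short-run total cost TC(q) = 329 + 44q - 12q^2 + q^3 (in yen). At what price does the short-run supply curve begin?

¥8 per unit

Short-run supply begins at min AVC. From VC = 44q - 12q^2 + q^3, AVC = 44 - 12q + q^2.
dAVC/dq = -12 + 2q = 0 gives q = 6. min AVC = 44 - 12·6 + 6^2 = 8.
The firm shuts down for any P below ¥8.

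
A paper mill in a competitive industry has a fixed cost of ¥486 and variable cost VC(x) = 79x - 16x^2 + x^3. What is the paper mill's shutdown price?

Short-run supply begins at min AVC. From VC = 79x - 16x^2 + x^3, AVC = 79 - 16x + x^2.
At the minimum of AVC, MC = AVC. MC = 79 - 32x + 3x^2; setting MC = AVC gives 2x^2 - 16x = 0, so x = 8. min AVC = 15.
The firm shuts down for any P below ¥15.

¥15 per unit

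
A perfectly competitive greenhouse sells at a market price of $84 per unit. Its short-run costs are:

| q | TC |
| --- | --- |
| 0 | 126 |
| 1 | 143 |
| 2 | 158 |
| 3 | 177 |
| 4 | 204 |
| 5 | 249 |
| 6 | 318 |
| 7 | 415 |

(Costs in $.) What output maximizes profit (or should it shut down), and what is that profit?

Profit at each row (π = 84q − TC): q=0: -126; q=1: -59; q=2: 10; q=3: 75; q=4: 132; q=5: 171; q=6: 186; q=7: 173.
Profit is maximized at q = 6. AVC there is 192/6 = $32 ≤ P, so producing beats shutting down (which would give -$126).

q = 6; profit = $186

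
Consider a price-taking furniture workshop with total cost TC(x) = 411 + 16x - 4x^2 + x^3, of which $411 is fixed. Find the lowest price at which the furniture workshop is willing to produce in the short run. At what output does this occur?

The firm shuts down when price falls below the minimum of average variable cost. AVC = VC/x = 16 - 4x + x^2.
dAVC/dx = -4 + 2x = 0 gives x = 2. min AVC = 16 - 4·2 + 2^2 = 12.
The firm shuts down for any P below $12.

$12 per unit, at x = 2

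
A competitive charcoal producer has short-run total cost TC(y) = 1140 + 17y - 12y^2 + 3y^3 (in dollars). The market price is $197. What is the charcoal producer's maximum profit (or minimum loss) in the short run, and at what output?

Profit = -$276 at y = 6

AVC = 17 - 12y + 3y^2; min AVC = $5 at y = 2. Since P = $197 ≥ min AVC, the firm produces.
With MC = 17 - 24y + 9y^2, P = MC on the upward-sloping part at y* = 6.
TR = 197·6 = 1182. TC = 1140 + 318 = 1458. Profit = 1182 − 1458 = -$276.
Shutting down would mean losing the fixed cost of $1140, so operating at a loss of $276 is better by $864.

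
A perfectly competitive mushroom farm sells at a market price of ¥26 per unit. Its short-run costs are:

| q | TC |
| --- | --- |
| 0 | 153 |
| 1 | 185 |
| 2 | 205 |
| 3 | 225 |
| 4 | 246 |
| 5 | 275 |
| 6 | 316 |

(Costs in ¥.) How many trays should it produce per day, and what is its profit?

q = 4; profit = -¥142

Profit at each row (π = 26q − TC): q=0: -153; q=1: -159; q=2: -153; q=3: -147; q=4: -142; q=5: -145; q=6: -160.
Profit is maximized at q = 4. AVC there is 93/4 = ¥23.25 ≤ P, so producing beats shutting down (which would give -¥153).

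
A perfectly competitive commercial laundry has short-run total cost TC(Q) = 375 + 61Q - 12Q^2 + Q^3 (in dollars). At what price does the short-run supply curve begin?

The shutdown price is the minimum of AVC. VC = 61Q - 12Q^2 + Q^3, so AVC = 61 - 12Q + Q^2.
At the minimum of AVC, MC = AVC. MC = 61 - 24Q + 3Q^2; setting MC = AVC gives 2Q^2 - 12Q = 0, so Q = 6. min AVC = 25.
For P < $25 the firm produces nothing.

$25 per unit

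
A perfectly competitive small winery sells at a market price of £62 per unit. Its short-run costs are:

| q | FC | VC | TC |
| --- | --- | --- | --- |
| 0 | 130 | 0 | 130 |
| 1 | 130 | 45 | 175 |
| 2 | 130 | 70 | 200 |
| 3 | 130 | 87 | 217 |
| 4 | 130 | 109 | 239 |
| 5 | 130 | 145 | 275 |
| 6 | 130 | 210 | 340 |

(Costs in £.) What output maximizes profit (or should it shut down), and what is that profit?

Tabulate TR − TC: q=0: -130; q=1: -113; q=2: -76; q=3: -31; q=4: 9; q=5: 35; q=6: 32.
Profit is maximized at q = 5. AVC there is 145/5 = £29 ≤ P, so producing beats shutting down (which would give -£130).

q = 5; profit = £35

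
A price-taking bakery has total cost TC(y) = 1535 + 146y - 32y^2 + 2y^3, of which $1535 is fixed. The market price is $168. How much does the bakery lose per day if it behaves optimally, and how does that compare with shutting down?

AVC = 146 - 32y + 2y^2 has its minimum $18 at y = 8; price $168 clears that bar, so the firm operates.
MC = 146 - 64y + 6y^2. Setting P = MC and taking the root on the rising branch gives y* = 11.
TR = 168·11 = 1848. TC = 1535 + 396 = 1931. Profit = 1848 − 1931 = -$83.
Shutting down would mean losing the fixed cost of $1535, so operating at a loss of $83 is better by $1452.

Profit = -$83 at y = 11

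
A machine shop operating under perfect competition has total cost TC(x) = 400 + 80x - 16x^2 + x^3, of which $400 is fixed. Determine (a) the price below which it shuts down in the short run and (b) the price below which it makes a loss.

AVC = 80 - 16x + x^2; minimized at x = 8, giving min AVC = $16. That is the shutdown price.
ATC = 400/x + 80 - 16x + x^2. Setting dATC/dx = −400/x^2 − 16 + 2x = 0 gives x = 10 (since 2·10^3 − 16·10^2 = 400).
min ATC = 400/10 + 80 − 16·10 + 10^2 = $60. That is the break-even price.
For $16 ≤ P < $60 the firm produces at a loss; below $16 it shuts down.

Shutdown price = $16; break-even price = $60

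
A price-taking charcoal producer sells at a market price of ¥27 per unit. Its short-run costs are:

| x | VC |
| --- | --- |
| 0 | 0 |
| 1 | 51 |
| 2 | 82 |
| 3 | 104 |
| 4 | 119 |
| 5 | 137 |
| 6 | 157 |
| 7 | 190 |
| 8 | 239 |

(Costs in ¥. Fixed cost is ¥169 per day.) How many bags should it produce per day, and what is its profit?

Profit at each row (π = 27x − TC): x=0: -169; x=1: -193; x=2: -197; x=3: -192; x=4: -180; x=5: -171; x=6: -164; x=7: -170; x=8: -192.
Profit is maximized at x = 6. AVC there is 157/6 = ¥26.17 ≤ P, so producing beats shutting down (which would give -¥169).

x = 6; profit = -¥164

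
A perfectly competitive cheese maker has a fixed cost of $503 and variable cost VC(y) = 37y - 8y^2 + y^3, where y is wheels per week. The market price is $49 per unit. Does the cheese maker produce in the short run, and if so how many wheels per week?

Produce at y = 6

Strip out fixed cost: VC = 37y - 8y^2 + y^3. Then AVC = 37 - 8y + y^2 and MC = 37 - 16y + 3y^2.
AVC hits its minimum where MC = AVC, at y = 4, giving min AVC = 37 - 8·4 + 4^2 = $21.
P = $49 exceeds min AVC = $21, so the firm stays open.
Solving P = MC: -12 - 16y + 3y^2 = 0 ⇒ y = -2/3 or 6. On the upward-sloping branch, y* = 6.
Check: AVC at y = 6 is $25 ≤ P, so revenue covers variable cost.
Profit = P·y − TC = 49·6 − 653 = -$359, a loss, but smaller than the $503 fixed cost the firm would lose by shutting down.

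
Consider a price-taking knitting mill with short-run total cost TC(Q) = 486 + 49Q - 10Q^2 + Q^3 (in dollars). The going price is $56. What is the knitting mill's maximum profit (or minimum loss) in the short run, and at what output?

Profit = -$290 at Q = 7

AVC = 49 - 10Q + Q^2 has its minimum $24 at Q = 5; price $56 clears that bar, so the firm operates.
MC = 49 - 20Q + 3Q^2. Setting P = MC and taking the root on the rising branch gives Q* = 7.
TR = 56·7 = 392. TC = 486 + 196 = 682. Profit = 392 − 682 = -$290.
That loss of $290 beats the $486 the firm would lose by shutting down; producing recovers $196 of fixed cost.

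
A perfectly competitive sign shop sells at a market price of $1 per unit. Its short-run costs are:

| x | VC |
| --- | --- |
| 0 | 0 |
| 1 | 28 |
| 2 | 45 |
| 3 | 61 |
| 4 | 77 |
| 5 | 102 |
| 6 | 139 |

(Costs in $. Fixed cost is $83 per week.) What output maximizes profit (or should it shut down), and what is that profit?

x = 0 (shut down); profit = -$83

Tabulate TR − TC: x=0: -83; x=1: -110; x=2: -126; x=3: -141; x=4: -156; x=5: -180; x=6: -216.
Profit is highest at x = 0. Equivalently, the lowest AVC in the table is 77/4 ≈ $19.25 at x = 4, and P = $1 falls below it — price never covers variable cost, so the firm shuts down and loses only its fixed cost.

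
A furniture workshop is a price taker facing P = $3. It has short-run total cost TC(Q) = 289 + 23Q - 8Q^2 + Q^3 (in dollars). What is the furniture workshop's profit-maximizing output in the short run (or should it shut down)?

From TC, MC = TC'(Q) = 23 - 16Q + 3Q^2 and AVC = VC/Q = 23 - 8Q + Q^2.
AVC is minimized where dAVC/dQ = -8 + 2Q = 0, at Q = 4; min AVC = 23 - 8·4 + 4^2 = $7.
Since P = $3 < min AVC = $7, price fails to cover variable cost at any output.
Shutting down limits the loss to fixed cost, $289.

Shut down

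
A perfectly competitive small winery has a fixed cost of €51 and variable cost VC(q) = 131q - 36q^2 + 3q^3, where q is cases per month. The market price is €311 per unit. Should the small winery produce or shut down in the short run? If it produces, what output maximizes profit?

Produce at q = 10

Variable cost is VC = 131q - 36q^2 + 3q^3, so AVC = VC/q = 131 - 36q + 3q^2 and MC = dTC/dq = 131 - 72q + 9q^2.
AVC hits its minimum where MC = AVC, at q = 6, giving min AVC = 131 - 36·6 + 3·6^2 = €23.
Since P = €311 ≥ min AVC = €23, price covers variable cost and the firm should produce.
P = MC gives -180 - 72q + 9q^2 = 0, with roots -2 and 10. Take the larger (rising MC): q* = 10.
Check: AVC at q = 10 is €71 ≤ P, so revenue covers variable cost.
Profit = P·q − TC = 311·10 − 761 = €2349.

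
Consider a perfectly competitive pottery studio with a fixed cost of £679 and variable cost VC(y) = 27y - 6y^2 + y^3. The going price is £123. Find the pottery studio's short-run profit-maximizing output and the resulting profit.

AVC = 27 - 6y + y^2; min AVC = £18 at y = 3. Since P = £123 ≥ min AVC, the firm produces.
MC = 27 - 12y + 3y^2. Setting P = MC and taking the root on the rising branch gives y* = 8.
TR = 123·8 = 984. TC = 679 + 344 = 1023. Profit = 984 − 1023 = -£39.
That loss of £39 beats the £679 the firm would lose by shutting down; producing recovers £640 of fixed cost.

Profit = -£39 at y = 8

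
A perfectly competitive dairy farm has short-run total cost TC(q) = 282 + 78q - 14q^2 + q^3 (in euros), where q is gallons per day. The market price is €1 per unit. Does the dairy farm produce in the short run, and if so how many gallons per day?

Shut down

From TC, MC = TC'(q) = 78 - 28q + 3q^2 and AVC = VC/q = 78 - 14q + q^2.
The AVC parabola has its vertex at q = 14/2 = 7, where AVC = 78 - 14·7 + 7^2 = €29.
P = €1 lies below min AVC = €29; no output level covers variable cost.
The firm minimizes its loss by shutting down and losing only its fixed cost of €282.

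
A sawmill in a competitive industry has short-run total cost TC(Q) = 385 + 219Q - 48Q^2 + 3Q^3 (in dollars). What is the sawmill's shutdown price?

The firm shuts down when price falls below the minimum of average variable cost. AVC = VC/Q = 219 - 48Q + 3Q^2.
At the minimum of AVC, MC = AVC. MC = 219 - 96Q + 9Q^2; setting MC = AVC gives 6Q^2 - 48Q = 0, so Q = 8. min AVC = 27.
So the shutdown price is $27.

$27 per unit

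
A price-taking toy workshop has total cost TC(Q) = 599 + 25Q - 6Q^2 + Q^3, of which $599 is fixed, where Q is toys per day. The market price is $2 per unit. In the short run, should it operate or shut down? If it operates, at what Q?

Shut down

Variable cost is VC = 25Q - 6Q^2 + Q^3, so AVC = VC/Q = 25 - 6Q + Q^2 and MC = dTC/dQ = 25 - 12Q + 3Q^2.
The AVC parabola has its vertex at Q = 6/2 = 3, where AVC = 25 - 6·3 + 3^2 = $16.
P = $2 lies below min AVC = $16; no output level covers variable cost.
Shutting down limits the loss to fixed cost, $599.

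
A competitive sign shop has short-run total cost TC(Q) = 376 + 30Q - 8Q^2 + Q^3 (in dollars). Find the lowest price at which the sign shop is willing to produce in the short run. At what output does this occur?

$14 per unit, at Q = 4

The firm shuts down when price falls below the minimum of average variable cost. AVC = VC/Q = 30 - 8Q + Q^2.
At the minimum of AVC, MC = AVC. MC = 30 - 16Q + 3Q^2; setting MC = AVC gives 2Q^2 - 8Q = 0, so Q = 4. min AVC = 14.
For P < $14 the firm produces nothing.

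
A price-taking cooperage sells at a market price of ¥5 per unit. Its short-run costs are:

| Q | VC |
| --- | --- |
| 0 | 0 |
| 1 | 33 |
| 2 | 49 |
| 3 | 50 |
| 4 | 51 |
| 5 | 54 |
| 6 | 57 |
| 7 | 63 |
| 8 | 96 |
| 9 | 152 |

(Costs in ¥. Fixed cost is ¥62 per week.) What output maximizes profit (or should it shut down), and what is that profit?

Q = 0 (shut down); profit = -¥62

Profit at each row (π = 5Q − TC): Q=0: -62; Q=1: -90; Q=2: -101; Q=3: -97; Q=4: -93; Q=5: -91; Q=6: -89; Q=7: -90; Q=8: -118; Q=9: -169.
Profit is highest at Q = 0. Equivalently, the lowest AVC in the table is 63/7 ≈ ¥9 at Q = 7, and P = ¥5 falls below it — price never covers variable cost, so the firm shuts down and loses only its fixed cost.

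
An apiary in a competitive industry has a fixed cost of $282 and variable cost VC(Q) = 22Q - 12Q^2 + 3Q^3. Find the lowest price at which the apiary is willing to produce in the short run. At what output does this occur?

The firm shuts down when price falls below the minimum of average variable cost. AVC = VC/Q = 22 - 12Q + 3Q^2.
dAVC/dQ = -12 + 6Q = 0 gives Q = 2. min AVC = 22 - 12·2 + 3·2^2 = 10.
So the shutdown price is $10.

$10 per unit, at Q = 2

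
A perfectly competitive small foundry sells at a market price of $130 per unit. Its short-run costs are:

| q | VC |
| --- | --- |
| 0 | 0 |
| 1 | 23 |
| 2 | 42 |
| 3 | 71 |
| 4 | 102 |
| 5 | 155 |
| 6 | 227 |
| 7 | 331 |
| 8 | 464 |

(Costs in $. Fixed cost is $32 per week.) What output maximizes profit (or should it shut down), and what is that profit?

Tabulate TR − TC: q=0: -32; q=1: 75; q=2: 186; q=3: 287; q=4: 386; q=5: 463; q=6: 521; q=7: 547; q=8: 544.
Profit is maximized at q = 7. AVC there is 331/7 = $47.29 ≤ P, so producing beats shutting down (which would give -$32).

q = 7; profit = $547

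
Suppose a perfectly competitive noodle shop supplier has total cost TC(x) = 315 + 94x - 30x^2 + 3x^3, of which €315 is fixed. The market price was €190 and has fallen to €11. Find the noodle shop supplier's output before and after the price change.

AVC = 94 - 30x + 3x^2, minimized at x = 5 where min AVC = €19. MC = 94 - 60x + 9x^2.
With P = €190 above the shutdown price, P = MC gives x = 8.
At P = €11 < min AVC = €19, price no longer covers variable cost at any output, so the firm shuts down: x = 0.

Output falls from 8 to 0 (the firm shuts down)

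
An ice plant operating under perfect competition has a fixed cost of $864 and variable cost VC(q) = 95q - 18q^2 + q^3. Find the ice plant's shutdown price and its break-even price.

AVC = 95 - 18q + q^2; minimized at q = 9, giving min AVC = $14. That is the shutdown price.
ATC = 864/q + 95 - 18q + q^2. Setting dATC/dq = −864/q^2 − 18 + 2q = 0 gives q = 12 (since 2·12^3 − 18·12^2 = 864).
min ATC = 864/12 + 95 − 18·12 + 12^2 = $95. That is the break-even price.
Between these two prices the firm operates at a loss; above $95 it earns a profit.

Shutdown price = $14; break-even price = $95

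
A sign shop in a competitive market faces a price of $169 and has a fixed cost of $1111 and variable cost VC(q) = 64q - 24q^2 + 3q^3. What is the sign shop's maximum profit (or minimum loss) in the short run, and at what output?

Profit = -$229 at q = 7

AVC = 64 - 24q + 3q^2; min AVC = $16 at q = 4. Since P = $169 ≥ min AVC, the firm produces.
MC = 64 - 48q + 9q^2. Setting P = MC and taking the root on the rising branch gives q* = 7.
TR = 169·7 = 1183. TC = 1111 + 301 = 1412. Profit = 1183 − 1412 = -$229.
Shutting down would mean losing the fixed cost of $1111, so operating at a loss of $229 is better by $882.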